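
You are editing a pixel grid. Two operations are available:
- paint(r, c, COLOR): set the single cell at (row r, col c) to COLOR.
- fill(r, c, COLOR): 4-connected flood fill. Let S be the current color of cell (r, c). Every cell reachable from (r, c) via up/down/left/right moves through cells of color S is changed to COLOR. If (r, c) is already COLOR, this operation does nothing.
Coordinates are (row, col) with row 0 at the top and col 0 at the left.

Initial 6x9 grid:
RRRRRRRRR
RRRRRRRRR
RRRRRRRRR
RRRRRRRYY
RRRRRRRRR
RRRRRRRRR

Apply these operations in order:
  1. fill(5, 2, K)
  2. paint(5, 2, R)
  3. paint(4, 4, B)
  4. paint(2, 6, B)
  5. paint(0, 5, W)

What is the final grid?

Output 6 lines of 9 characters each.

After op 1 fill(5,2,K) [52 cells changed]:
KKKKKKKKK
KKKKKKKKK
KKKKKKKKK
KKKKKKKYY
KKKKKKKKK
KKKKKKKKK
After op 2 paint(5,2,R):
KKKKKKKKK
KKKKKKKKK
KKKKKKKKK
KKKKKKKYY
KKKKKKKKK
KKRKKKKKK
After op 3 paint(4,4,B):
KKKKKKKKK
KKKKKKKKK
KKKKKKKKK
KKKKKKKYY
KKKKBKKKK
KKRKKKKKK
After op 4 paint(2,6,B):
KKKKKKKKK
KKKKKKKKK
KKKKKKBKK
KKKKKKKYY
KKKKBKKKK
KKRKKKKKK
After op 5 paint(0,5,W):
KKKKKWKKK
KKKKKKKKK
KKKKKKBKK
KKKKKKKYY
KKKKBKKKK
KKRKKKKKK

Answer: KKKKKWKKK
KKKKKKKKK
KKKKKKBKK
KKKKKKKYY
KKKKBKKKK
KKRKKKKKK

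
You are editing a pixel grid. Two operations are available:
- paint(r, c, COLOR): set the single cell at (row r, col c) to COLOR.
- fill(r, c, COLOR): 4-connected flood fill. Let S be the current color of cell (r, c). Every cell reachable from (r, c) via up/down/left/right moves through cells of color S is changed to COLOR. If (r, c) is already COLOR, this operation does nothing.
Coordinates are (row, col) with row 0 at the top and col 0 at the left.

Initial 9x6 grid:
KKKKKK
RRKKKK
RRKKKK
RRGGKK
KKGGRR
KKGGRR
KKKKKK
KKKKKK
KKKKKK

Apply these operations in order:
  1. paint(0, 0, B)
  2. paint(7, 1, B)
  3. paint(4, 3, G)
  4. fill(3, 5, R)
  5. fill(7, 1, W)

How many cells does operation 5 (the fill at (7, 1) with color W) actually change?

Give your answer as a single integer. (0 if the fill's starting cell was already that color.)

Answer: 1

Derivation:
After op 1 paint(0,0,B):
BKKKKK
RRKKKK
RRKKKK
RRGGKK
KKGGRR
KKGGRR
KKKKKK
KKKKKK
KKKKKK
After op 2 paint(7,1,B):
BKKKKK
RRKKKK
RRKKKK
RRGGKK
KKGGRR
KKGGRR
KKKKKK
KBKKKK
KKKKKK
After op 3 paint(4,3,G):
BKKKKK
RRKKKK
RRKKKK
RRGGKK
KKGGRR
KKGGRR
KKKKKK
KBKKKK
KKKKKK
After op 4 fill(3,5,R) [15 cells changed]:
BRRRRR
RRRRRR
RRRRRR
RRGGRR
KKGGRR
KKGGRR
KKKKKK
KBKKKK
KKKKKK
After op 5 fill(7,1,W) [1 cells changed]:
BRRRRR
RRRRRR
RRRRRR
RRGGRR
KKGGRR
KKGGRR
KKKKKK
KWKKKK
KKKKKK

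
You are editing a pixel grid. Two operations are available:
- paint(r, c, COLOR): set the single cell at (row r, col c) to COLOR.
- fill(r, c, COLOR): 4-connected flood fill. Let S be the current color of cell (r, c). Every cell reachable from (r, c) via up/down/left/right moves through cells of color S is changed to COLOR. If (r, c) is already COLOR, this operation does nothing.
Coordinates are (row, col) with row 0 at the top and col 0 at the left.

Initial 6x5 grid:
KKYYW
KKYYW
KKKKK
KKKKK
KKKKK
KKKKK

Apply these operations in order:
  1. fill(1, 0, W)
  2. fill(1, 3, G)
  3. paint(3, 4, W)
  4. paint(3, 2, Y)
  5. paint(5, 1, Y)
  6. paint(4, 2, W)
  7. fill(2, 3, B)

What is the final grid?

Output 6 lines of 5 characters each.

Answer: BBGGB
BBGGB
BBBBB
BBYBB
BBBBB
BYBBB

Derivation:
After op 1 fill(1,0,W) [24 cells changed]:
WWYYW
WWYYW
WWWWW
WWWWW
WWWWW
WWWWW
After op 2 fill(1,3,G) [4 cells changed]:
WWGGW
WWGGW
WWWWW
WWWWW
WWWWW
WWWWW
After op 3 paint(3,4,W):
WWGGW
WWGGW
WWWWW
WWWWW
WWWWW
WWWWW
After op 4 paint(3,2,Y):
WWGGW
WWGGW
WWWWW
WWYWW
WWWWW
WWWWW
After op 5 paint(5,1,Y):
WWGGW
WWGGW
WWWWW
WWYWW
WWWWW
WYWWW
After op 6 paint(4,2,W):
WWGGW
WWGGW
WWWWW
WWYWW
WWWWW
WYWWW
After op 7 fill(2,3,B) [24 cells changed]:
BBGGB
BBGGB
BBBBB
BBYBB
BBBBB
BYBBB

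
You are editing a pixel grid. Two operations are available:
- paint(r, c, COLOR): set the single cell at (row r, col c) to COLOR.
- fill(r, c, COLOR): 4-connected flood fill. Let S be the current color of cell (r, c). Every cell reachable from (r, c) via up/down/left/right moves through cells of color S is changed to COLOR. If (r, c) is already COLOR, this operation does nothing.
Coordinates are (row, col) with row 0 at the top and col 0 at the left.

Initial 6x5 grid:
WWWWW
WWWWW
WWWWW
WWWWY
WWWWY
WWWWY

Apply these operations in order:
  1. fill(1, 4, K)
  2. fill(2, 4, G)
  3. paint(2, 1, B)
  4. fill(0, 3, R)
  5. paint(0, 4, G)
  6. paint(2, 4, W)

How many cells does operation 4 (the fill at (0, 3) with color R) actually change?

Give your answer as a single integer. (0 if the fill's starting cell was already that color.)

After op 1 fill(1,4,K) [27 cells changed]:
KKKKK
KKKKK
KKKKK
KKKKY
KKKKY
KKKKY
After op 2 fill(2,4,G) [27 cells changed]:
GGGGG
GGGGG
GGGGG
GGGGY
GGGGY
GGGGY
After op 3 paint(2,1,B):
GGGGG
GGGGG
GBGGG
GGGGY
GGGGY
GGGGY
After op 4 fill(0,3,R) [26 cells changed]:
RRRRR
RRRRR
RBRRR
RRRRY
RRRRY
RRRRY

Answer: 26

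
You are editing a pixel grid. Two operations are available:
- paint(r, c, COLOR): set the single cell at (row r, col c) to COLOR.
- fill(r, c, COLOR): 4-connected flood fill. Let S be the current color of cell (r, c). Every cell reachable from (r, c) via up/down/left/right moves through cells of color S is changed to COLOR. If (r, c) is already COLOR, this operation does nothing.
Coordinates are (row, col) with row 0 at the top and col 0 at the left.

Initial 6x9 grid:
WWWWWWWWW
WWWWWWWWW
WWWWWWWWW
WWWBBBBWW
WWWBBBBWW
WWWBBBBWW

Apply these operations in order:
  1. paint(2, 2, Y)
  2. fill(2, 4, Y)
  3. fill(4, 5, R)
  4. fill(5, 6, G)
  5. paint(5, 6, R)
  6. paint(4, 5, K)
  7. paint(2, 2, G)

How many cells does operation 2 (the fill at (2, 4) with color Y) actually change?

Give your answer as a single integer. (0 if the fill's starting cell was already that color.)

Answer: 41

Derivation:
After op 1 paint(2,2,Y):
WWWWWWWWW
WWWWWWWWW
WWYWWWWWW
WWWBBBBWW
WWWBBBBWW
WWWBBBBWW
After op 2 fill(2,4,Y) [41 cells changed]:
YYYYYYYYY
YYYYYYYYY
YYYYYYYYY
YYYBBBBYY
YYYBBBBYY
YYYBBBBYY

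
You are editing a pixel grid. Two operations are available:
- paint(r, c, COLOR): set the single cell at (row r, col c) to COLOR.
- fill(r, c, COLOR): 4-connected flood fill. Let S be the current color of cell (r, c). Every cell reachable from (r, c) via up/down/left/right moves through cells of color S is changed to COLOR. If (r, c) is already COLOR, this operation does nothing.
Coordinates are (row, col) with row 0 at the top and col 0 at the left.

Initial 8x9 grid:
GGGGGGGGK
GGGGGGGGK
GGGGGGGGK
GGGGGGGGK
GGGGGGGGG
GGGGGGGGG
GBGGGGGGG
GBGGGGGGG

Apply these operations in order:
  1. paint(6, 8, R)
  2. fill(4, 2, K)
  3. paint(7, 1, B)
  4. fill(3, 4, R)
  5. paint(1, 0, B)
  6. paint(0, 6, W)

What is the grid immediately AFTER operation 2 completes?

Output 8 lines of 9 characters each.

Answer: KKKKKKKKK
KKKKKKKKK
KKKKKKKKK
KKKKKKKKK
KKKKKKKKK
KKKKKKKKK
KBKKKKKKR
KBKKKKKKK

Derivation:
After op 1 paint(6,8,R):
GGGGGGGGK
GGGGGGGGK
GGGGGGGGK
GGGGGGGGK
GGGGGGGGG
GGGGGGGGG
GBGGGGGGR
GBGGGGGGG
After op 2 fill(4,2,K) [65 cells changed]:
KKKKKKKKK
KKKKKKKKK
KKKKKKKKK
KKKKKKKKK
KKKKKKKKK
KKKKKKKKK
KBKKKKKKR
KBKKKKKKK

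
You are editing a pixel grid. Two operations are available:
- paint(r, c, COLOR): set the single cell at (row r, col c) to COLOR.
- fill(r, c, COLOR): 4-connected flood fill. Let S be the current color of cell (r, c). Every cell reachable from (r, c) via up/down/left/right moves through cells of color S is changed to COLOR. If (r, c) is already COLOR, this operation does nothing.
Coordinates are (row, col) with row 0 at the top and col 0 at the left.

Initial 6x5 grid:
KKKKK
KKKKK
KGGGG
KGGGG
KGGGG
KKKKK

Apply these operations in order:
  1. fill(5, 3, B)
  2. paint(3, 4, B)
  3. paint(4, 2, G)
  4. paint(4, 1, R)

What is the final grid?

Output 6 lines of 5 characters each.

Answer: BBBBB
BBBBB
BGGGG
BGGGB
BRGGG
BBBBB

Derivation:
After op 1 fill(5,3,B) [18 cells changed]:
BBBBB
BBBBB
BGGGG
BGGGG
BGGGG
BBBBB
After op 2 paint(3,4,B):
BBBBB
BBBBB
BGGGG
BGGGB
BGGGG
BBBBB
After op 3 paint(4,2,G):
BBBBB
BBBBB
BGGGG
BGGGB
BGGGG
BBBBB
After op 4 paint(4,1,R):
BBBBB
BBBBB
BGGGG
BGGGB
BRGGG
BBBBB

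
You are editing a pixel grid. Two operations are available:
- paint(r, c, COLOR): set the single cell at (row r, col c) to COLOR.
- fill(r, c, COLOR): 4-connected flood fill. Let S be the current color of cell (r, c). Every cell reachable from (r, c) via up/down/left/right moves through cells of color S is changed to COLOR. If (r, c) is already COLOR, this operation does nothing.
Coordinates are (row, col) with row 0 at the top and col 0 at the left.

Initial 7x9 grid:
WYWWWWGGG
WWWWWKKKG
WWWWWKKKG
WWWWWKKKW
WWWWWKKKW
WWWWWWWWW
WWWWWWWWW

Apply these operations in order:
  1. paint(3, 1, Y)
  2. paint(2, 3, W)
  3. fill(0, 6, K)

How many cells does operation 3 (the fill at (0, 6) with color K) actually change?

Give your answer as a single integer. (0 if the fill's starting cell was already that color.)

After op 1 paint(3,1,Y):
WYWWWWGGG
WWWWWKKKG
WWWWWKKKG
WYWWWKKKW
WWWWWKKKW
WWWWWWWWW
WWWWWWWWW
After op 2 paint(2,3,W):
WYWWWWGGG
WWWWWKKKG
WWWWWKKKG
WYWWWKKKW
WWWWWKKKW
WWWWWWWWW
WWWWWWWWW
After op 3 fill(0,6,K) [5 cells changed]:
WYWWWWKKK
WWWWWKKKK
WWWWWKKKK
WYWWWKKKW
WWWWWKKKW
WWWWWWWWW
WWWWWWWWW

Answer: 5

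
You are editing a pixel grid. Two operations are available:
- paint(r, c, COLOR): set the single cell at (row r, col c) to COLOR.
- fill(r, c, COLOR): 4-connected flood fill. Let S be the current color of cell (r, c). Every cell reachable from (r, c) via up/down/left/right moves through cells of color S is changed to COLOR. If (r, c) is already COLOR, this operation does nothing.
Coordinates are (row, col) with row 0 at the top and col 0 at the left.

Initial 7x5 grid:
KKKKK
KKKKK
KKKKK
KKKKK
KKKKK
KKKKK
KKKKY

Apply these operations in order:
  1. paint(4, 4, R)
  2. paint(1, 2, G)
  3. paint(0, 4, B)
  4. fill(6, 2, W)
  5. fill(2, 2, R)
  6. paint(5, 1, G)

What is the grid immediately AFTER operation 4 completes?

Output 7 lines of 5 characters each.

Answer: WWWWB
WWGWW
WWWWW
WWWWW
WWWWR
WWWWW
WWWWY

Derivation:
After op 1 paint(4,4,R):
KKKKK
KKKKK
KKKKK
KKKKK
KKKKR
KKKKK
KKKKY
After op 2 paint(1,2,G):
KKKKK
KKGKK
KKKKK
KKKKK
KKKKR
KKKKK
KKKKY
After op 3 paint(0,4,B):
KKKKB
KKGKK
KKKKK
KKKKK
KKKKR
KKKKK
KKKKY
After op 4 fill(6,2,W) [31 cells changed]:
WWWWB
WWGWW
WWWWW
WWWWW
WWWWR
WWWWW
WWWWY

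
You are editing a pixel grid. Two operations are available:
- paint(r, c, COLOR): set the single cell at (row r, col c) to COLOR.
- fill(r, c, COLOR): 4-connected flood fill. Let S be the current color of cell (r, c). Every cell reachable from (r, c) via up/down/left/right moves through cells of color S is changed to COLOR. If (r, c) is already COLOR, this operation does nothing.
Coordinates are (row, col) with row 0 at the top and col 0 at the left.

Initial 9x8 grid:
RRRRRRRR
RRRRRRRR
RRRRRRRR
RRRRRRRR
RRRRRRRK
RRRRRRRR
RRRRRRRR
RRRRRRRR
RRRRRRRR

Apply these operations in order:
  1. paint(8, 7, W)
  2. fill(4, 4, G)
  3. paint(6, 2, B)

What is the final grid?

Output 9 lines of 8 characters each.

After op 1 paint(8,7,W):
RRRRRRRR
RRRRRRRR
RRRRRRRR
RRRRRRRR
RRRRRRRK
RRRRRRRR
RRRRRRRR
RRRRRRRR
RRRRRRRW
After op 2 fill(4,4,G) [70 cells changed]:
GGGGGGGG
GGGGGGGG
GGGGGGGG
GGGGGGGG
GGGGGGGK
GGGGGGGG
GGGGGGGG
GGGGGGGG
GGGGGGGW
After op 3 paint(6,2,B):
GGGGGGGG
GGGGGGGG
GGGGGGGG
GGGGGGGG
GGGGGGGK
GGGGGGGG
GGBGGGGG
GGGGGGGG
GGGGGGGW

Answer: GGGGGGGG
GGGGGGGG
GGGGGGGG
GGGGGGGG
GGGGGGGK
GGGGGGGG
GGBGGGGG
GGGGGGGG
GGGGGGGW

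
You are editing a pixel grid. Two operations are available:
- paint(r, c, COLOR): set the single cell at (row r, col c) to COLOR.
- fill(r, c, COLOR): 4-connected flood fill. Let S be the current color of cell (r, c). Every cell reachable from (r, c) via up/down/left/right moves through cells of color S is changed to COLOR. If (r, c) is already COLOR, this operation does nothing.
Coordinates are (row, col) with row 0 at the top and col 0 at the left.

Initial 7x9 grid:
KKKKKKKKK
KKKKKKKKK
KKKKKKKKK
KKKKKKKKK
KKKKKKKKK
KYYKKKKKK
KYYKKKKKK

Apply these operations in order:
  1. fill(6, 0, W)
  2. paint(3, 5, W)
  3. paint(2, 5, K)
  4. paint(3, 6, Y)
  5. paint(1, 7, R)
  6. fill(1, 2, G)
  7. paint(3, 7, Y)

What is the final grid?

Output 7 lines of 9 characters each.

Answer: GGGGGGGGG
GGGGGGGRG
GGGGGKGGG
GGGGGGYYG
GGGGGGGGG
GYYGGGGGG
GYYGGGGGG

Derivation:
After op 1 fill(6,0,W) [59 cells changed]:
WWWWWWWWW
WWWWWWWWW
WWWWWWWWW
WWWWWWWWW
WWWWWWWWW
WYYWWWWWW
WYYWWWWWW
After op 2 paint(3,5,W):
WWWWWWWWW
WWWWWWWWW
WWWWWWWWW
WWWWWWWWW
WWWWWWWWW
WYYWWWWWW
WYYWWWWWW
After op 3 paint(2,5,K):
WWWWWWWWW
WWWWWWWWW
WWWWWKWWW
WWWWWWWWW
WWWWWWWWW
WYYWWWWWW
WYYWWWWWW
After op 4 paint(3,6,Y):
WWWWWWWWW
WWWWWWWWW
WWWWWKWWW
WWWWWWYWW
WWWWWWWWW
WYYWWWWWW
WYYWWWWWW
After op 5 paint(1,7,R):
WWWWWWWWW
WWWWWWWRW
WWWWWKWWW
WWWWWWYWW
WWWWWWWWW
WYYWWWWWW
WYYWWWWWW
After op 6 fill(1,2,G) [56 cells changed]:
GGGGGGGGG
GGGGGGGRG
GGGGGKGGG
GGGGGGYGG
GGGGGGGGG
GYYGGGGGG
GYYGGGGGG
After op 7 paint(3,7,Y):
GGGGGGGGG
GGGGGGGRG
GGGGGKGGG
GGGGGGYYG
GGGGGGGGG
GYYGGGGGG
GYYGGGGGG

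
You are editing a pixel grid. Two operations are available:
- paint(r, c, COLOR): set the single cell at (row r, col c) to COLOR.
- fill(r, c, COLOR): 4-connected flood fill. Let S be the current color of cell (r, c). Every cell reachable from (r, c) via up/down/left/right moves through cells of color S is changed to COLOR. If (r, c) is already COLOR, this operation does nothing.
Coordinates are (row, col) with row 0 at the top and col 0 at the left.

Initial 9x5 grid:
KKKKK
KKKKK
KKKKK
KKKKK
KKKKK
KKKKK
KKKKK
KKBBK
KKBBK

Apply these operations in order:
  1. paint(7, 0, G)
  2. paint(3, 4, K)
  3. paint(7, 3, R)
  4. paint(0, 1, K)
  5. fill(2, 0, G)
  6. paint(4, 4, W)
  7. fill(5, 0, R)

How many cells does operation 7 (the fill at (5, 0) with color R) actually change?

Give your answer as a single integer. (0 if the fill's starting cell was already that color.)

Answer: 40

Derivation:
After op 1 paint(7,0,G):
KKKKK
KKKKK
KKKKK
KKKKK
KKKKK
KKKKK
KKKKK
GKBBK
KKBBK
After op 2 paint(3,4,K):
KKKKK
KKKKK
KKKKK
KKKKK
KKKKK
KKKKK
KKKKK
GKBBK
KKBBK
After op 3 paint(7,3,R):
KKKKK
KKKKK
KKKKK
KKKKK
KKKKK
KKKKK
KKKKK
GKBRK
KKBBK
After op 4 paint(0,1,K):
KKKKK
KKKKK
KKKKK
KKKKK
KKKKK
KKKKK
KKKKK
GKBRK
KKBBK
After op 5 fill(2,0,G) [40 cells changed]:
GGGGG
GGGGG
GGGGG
GGGGG
GGGGG
GGGGG
GGGGG
GGBRG
GGBBG
After op 6 paint(4,4,W):
GGGGG
GGGGG
GGGGG
GGGGG
GGGGW
GGGGG
GGGGG
GGBRG
GGBBG
After op 7 fill(5,0,R) [40 cells changed]:
RRRRR
RRRRR
RRRRR
RRRRR
RRRRW
RRRRR
RRRRR
RRBRR
RRBBR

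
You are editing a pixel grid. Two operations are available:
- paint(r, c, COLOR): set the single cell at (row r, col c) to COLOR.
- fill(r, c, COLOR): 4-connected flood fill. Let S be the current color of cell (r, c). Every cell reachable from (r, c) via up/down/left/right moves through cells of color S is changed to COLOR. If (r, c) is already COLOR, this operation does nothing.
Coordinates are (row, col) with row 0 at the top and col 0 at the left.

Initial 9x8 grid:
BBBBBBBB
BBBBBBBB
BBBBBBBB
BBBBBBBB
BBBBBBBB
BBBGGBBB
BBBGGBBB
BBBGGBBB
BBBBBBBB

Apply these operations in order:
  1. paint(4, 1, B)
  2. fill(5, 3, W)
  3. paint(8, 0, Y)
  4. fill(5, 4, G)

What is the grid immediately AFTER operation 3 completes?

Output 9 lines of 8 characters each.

After op 1 paint(4,1,B):
BBBBBBBB
BBBBBBBB
BBBBBBBB
BBBBBBBB
BBBBBBBB
BBBGGBBB
BBBGGBBB
BBBGGBBB
BBBBBBBB
After op 2 fill(5,3,W) [6 cells changed]:
BBBBBBBB
BBBBBBBB
BBBBBBBB
BBBBBBBB
BBBBBBBB
BBBWWBBB
BBBWWBBB
BBBWWBBB
BBBBBBBB
After op 3 paint(8,0,Y):
BBBBBBBB
BBBBBBBB
BBBBBBBB
BBBBBBBB
BBBBBBBB
BBBWWBBB
BBBWWBBB
BBBWWBBB
YBBBBBBB

Answer: BBBBBBBB
BBBBBBBB
BBBBBBBB
BBBBBBBB
BBBBBBBB
BBBWWBBB
BBBWWBBB
BBBWWBBB
YBBBBBBB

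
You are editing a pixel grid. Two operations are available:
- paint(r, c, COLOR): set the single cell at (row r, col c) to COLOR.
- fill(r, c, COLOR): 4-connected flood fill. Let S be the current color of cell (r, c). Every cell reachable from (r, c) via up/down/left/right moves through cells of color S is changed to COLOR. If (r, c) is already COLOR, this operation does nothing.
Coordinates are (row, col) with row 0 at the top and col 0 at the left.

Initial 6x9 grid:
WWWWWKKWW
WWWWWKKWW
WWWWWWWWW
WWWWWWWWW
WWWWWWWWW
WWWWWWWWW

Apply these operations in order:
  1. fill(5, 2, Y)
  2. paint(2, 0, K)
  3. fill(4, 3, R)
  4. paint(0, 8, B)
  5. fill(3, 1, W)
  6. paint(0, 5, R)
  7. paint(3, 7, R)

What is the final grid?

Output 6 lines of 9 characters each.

Answer: WWWWWRKWB
WWWWWKKWW
KWWWWWWWW
WWWWWWWRW
WWWWWWWWW
WWWWWWWWW

Derivation:
After op 1 fill(5,2,Y) [50 cells changed]:
YYYYYKKYY
YYYYYKKYY
YYYYYYYYY
YYYYYYYYY
YYYYYYYYY
YYYYYYYYY
After op 2 paint(2,0,K):
YYYYYKKYY
YYYYYKKYY
KYYYYYYYY
YYYYYYYYY
YYYYYYYYY
YYYYYYYYY
After op 3 fill(4,3,R) [49 cells changed]:
RRRRRKKRR
RRRRRKKRR
KRRRRRRRR
RRRRRRRRR
RRRRRRRRR
RRRRRRRRR
After op 4 paint(0,8,B):
RRRRRKKRB
RRRRRKKRR
KRRRRRRRR
RRRRRRRRR
RRRRRRRRR
RRRRRRRRR
After op 5 fill(3,1,W) [48 cells changed]:
WWWWWKKWB
WWWWWKKWW
KWWWWWWWW
WWWWWWWWW
WWWWWWWWW
WWWWWWWWW
After op 6 paint(0,5,R):
WWWWWRKWB
WWWWWKKWW
KWWWWWWWW
WWWWWWWWW
WWWWWWWWW
WWWWWWWWW
After op 7 paint(3,7,R):
WWWWWRKWB
WWWWWKKWW
KWWWWWWWW
WWWWWWWRW
WWWWWWWWW
WWWWWWWWW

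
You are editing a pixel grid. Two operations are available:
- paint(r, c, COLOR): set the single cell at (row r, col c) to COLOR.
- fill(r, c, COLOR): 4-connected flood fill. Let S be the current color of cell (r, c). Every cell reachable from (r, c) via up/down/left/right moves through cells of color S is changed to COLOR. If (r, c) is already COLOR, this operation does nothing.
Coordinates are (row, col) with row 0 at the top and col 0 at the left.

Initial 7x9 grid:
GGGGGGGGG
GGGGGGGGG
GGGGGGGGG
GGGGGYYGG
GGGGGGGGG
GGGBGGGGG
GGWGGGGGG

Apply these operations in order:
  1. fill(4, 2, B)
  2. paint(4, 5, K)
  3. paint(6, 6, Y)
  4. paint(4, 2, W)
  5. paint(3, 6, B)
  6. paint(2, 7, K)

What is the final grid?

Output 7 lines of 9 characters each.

Answer: BBBBBBBBB
BBBBBBBBB
BBBBBBBKB
BBBBBYBBB
BBWBBKBBB
BBBBBBBBB
BBWBBBYBB

Derivation:
After op 1 fill(4,2,B) [59 cells changed]:
BBBBBBBBB
BBBBBBBBB
BBBBBBBBB
BBBBBYYBB
BBBBBBBBB
BBBBBBBBB
BBWBBBBBB
After op 2 paint(4,5,K):
BBBBBBBBB
BBBBBBBBB
BBBBBBBBB
BBBBBYYBB
BBBBBKBBB
BBBBBBBBB
BBWBBBBBB
After op 3 paint(6,6,Y):
BBBBBBBBB
BBBBBBBBB
BBBBBBBBB
BBBBBYYBB
BBBBBKBBB
BBBBBBBBB
BBWBBBYBB
After op 4 paint(4,2,W):
BBBBBBBBB
BBBBBBBBB
BBBBBBBBB
BBBBBYYBB
BBWBBKBBB
BBBBBBBBB
BBWBBBYBB
After op 5 paint(3,6,B):
BBBBBBBBB
BBBBBBBBB
BBBBBBBBB
BBBBBYBBB
BBWBBKBBB
BBBBBBBBB
BBWBBBYBB
After op 6 paint(2,7,K):
BBBBBBBBB
BBBBBBBBB
BBBBBBBKB
BBBBBYBBB
BBWBBKBBB
BBBBBBBBB
BBWBBBYBB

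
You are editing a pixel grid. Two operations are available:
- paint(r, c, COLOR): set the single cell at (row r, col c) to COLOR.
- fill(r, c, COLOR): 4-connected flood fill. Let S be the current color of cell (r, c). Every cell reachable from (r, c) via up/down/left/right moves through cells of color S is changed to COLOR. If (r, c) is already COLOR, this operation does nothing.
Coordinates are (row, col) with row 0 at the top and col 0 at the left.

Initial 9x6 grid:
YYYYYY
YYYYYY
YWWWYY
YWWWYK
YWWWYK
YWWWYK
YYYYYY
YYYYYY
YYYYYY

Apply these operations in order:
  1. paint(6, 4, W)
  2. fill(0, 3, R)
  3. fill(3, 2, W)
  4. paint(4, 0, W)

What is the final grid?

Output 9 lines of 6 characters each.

After op 1 paint(6,4,W):
YYYYYY
YYYYYY
YWWWYY
YWWWYK
YWWWYK
YWWWYK
YYYYWY
YYYYYY
YYYYYY
After op 2 fill(0,3,R) [38 cells changed]:
RRRRRR
RRRRRR
RWWWRR
RWWWRK
RWWWRK
RWWWRK
RRRRWR
RRRRRR
RRRRRR
After op 3 fill(3,2,W) [0 cells changed]:
RRRRRR
RRRRRR
RWWWRR
RWWWRK
RWWWRK
RWWWRK
RRRRWR
RRRRRR
RRRRRR
After op 4 paint(4,0,W):
RRRRRR
RRRRRR
RWWWRR
RWWWRK
WWWWRK
RWWWRK
RRRRWR
RRRRRR
RRRRRR

Answer: RRRRRR
RRRRRR
RWWWRR
RWWWRK
WWWWRK
RWWWRK
RRRRWR
RRRRRR
RRRRRR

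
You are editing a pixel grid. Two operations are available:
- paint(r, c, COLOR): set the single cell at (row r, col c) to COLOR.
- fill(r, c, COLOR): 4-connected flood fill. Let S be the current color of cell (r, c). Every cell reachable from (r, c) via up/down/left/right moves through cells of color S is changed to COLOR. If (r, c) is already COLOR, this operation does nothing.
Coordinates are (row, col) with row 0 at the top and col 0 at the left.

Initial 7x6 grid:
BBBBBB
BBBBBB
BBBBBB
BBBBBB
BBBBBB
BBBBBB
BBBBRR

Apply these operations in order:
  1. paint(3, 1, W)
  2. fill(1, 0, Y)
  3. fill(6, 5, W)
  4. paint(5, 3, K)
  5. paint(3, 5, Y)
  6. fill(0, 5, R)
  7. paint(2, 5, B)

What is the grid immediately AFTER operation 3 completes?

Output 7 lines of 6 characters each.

Answer: YYYYYY
YYYYYY
YYYYYY
YWYYYY
YYYYYY
YYYYYY
YYYYWW

Derivation:
After op 1 paint(3,1,W):
BBBBBB
BBBBBB
BBBBBB
BWBBBB
BBBBBB
BBBBBB
BBBBRR
After op 2 fill(1,0,Y) [39 cells changed]:
YYYYYY
YYYYYY
YYYYYY
YWYYYY
YYYYYY
YYYYYY
YYYYRR
After op 3 fill(6,5,W) [2 cells changed]:
YYYYYY
YYYYYY
YYYYYY
YWYYYY
YYYYYY
YYYYYY
YYYYWW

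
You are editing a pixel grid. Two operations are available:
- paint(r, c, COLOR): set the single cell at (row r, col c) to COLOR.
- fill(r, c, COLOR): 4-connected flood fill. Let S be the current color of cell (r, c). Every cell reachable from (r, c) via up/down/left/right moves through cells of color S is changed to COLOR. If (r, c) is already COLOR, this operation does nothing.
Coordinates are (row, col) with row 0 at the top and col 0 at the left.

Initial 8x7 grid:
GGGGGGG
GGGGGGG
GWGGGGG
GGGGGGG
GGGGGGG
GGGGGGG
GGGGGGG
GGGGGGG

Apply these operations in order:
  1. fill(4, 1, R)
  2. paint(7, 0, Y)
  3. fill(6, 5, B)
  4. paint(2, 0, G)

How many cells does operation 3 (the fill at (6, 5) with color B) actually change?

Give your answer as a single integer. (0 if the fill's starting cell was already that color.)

Answer: 54

Derivation:
After op 1 fill(4,1,R) [55 cells changed]:
RRRRRRR
RRRRRRR
RWRRRRR
RRRRRRR
RRRRRRR
RRRRRRR
RRRRRRR
RRRRRRR
After op 2 paint(7,0,Y):
RRRRRRR
RRRRRRR
RWRRRRR
RRRRRRR
RRRRRRR
RRRRRRR
RRRRRRR
YRRRRRR
After op 3 fill(6,5,B) [54 cells changed]:
BBBBBBB
BBBBBBB
BWBBBBB
BBBBBBB
BBBBBBB
BBBBBBB
BBBBBBB
YBBBBBB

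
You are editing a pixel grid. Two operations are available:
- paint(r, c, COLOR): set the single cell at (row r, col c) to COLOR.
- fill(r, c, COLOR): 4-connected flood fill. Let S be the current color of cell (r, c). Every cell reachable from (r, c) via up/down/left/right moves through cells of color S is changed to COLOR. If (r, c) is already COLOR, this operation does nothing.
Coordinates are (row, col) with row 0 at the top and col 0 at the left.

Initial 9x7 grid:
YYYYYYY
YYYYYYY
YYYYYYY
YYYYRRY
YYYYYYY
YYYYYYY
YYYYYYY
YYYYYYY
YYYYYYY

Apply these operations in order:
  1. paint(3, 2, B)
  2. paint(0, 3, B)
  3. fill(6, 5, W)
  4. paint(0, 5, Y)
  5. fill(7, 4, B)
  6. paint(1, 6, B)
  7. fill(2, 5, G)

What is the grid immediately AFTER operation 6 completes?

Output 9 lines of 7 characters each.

Answer: BBBBBYB
BBBBBBB
BBBBBBB
BBBBRRB
BBBBBBB
BBBBBBB
BBBBBBB
BBBBBBB
BBBBBBB

Derivation:
After op 1 paint(3,2,B):
YYYYYYY
YYYYYYY
YYYYYYY
YYBYRRY
YYYYYYY
YYYYYYY
YYYYYYY
YYYYYYY
YYYYYYY
After op 2 paint(0,3,B):
YYYBYYY
YYYYYYY
YYYYYYY
YYBYRRY
YYYYYYY
YYYYYYY
YYYYYYY
YYYYYYY
YYYYYYY
After op 3 fill(6,5,W) [59 cells changed]:
WWWBWWW
WWWWWWW
WWWWWWW
WWBWRRW
WWWWWWW
WWWWWWW
WWWWWWW
WWWWWWW
WWWWWWW
After op 4 paint(0,5,Y):
WWWBWYW
WWWWWWW
WWWWWWW
WWBWRRW
WWWWWWW
WWWWWWW
WWWWWWW
WWWWWWW
WWWWWWW
After op 5 fill(7,4,B) [58 cells changed]:
BBBBBYB
BBBBBBB
BBBBBBB
BBBBRRB
BBBBBBB
BBBBBBB
BBBBBBB
BBBBBBB
BBBBBBB
After op 6 paint(1,6,B):
BBBBBYB
BBBBBBB
BBBBBBB
BBBBRRB
BBBBBBB
BBBBBBB
BBBBBBB
BBBBBBB
BBBBBBB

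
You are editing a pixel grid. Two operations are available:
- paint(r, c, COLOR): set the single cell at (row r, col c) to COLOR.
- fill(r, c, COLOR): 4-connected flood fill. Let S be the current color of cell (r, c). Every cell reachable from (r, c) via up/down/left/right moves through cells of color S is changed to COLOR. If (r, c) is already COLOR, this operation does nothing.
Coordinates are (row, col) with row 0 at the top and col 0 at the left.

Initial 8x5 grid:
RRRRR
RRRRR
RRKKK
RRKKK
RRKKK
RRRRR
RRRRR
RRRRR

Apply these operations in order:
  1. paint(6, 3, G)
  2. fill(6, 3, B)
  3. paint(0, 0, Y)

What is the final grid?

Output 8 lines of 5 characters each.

After op 1 paint(6,3,G):
RRRRR
RRRRR
RRKKK
RRKKK
RRKKK
RRRRR
RRRGR
RRRRR
After op 2 fill(6,3,B) [1 cells changed]:
RRRRR
RRRRR
RRKKK
RRKKK
RRKKK
RRRRR
RRRBR
RRRRR
After op 3 paint(0,0,Y):
YRRRR
RRRRR
RRKKK
RRKKK
RRKKK
RRRRR
RRRBR
RRRRR

Answer: YRRRR
RRRRR
RRKKK
RRKKK
RRKKK
RRRRR
RRRBR
RRRRR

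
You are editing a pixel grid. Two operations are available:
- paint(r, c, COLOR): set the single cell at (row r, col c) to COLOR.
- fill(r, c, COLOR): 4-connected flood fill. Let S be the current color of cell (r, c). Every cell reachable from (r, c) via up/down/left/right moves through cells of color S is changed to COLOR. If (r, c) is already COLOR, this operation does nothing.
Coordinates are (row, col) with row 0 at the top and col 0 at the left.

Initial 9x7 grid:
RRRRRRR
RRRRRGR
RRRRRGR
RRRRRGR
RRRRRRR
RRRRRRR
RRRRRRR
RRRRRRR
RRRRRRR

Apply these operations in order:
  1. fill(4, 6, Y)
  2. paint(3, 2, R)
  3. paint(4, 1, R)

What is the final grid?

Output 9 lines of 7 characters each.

Answer: YYYYYYY
YYYYYGY
YYYYYGY
YYRYYGY
YRYYYYY
YYYYYYY
YYYYYYY
YYYYYYY
YYYYYYY

Derivation:
After op 1 fill(4,6,Y) [60 cells changed]:
YYYYYYY
YYYYYGY
YYYYYGY
YYYYYGY
YYYYYYY
YYYYYYY
YYYYYYY
YYYYYYY
YYYYYYY
After op 2 paint(3,2,R):
YYYYYYY
YYYYYGY
YYYYYGY
YYRYYGY
YYYYYYY
YYYYYYY
YYYYYYY
YYYYYYY
YYYYYYY
After op 3 paint(4,1,R):
YYYYYYY
YYYYYGY
YYYYYGY
YYRYYGY
YRYYYYY
YYYYYYY
YYYYYYY
YYYYYYY
YYYYYYY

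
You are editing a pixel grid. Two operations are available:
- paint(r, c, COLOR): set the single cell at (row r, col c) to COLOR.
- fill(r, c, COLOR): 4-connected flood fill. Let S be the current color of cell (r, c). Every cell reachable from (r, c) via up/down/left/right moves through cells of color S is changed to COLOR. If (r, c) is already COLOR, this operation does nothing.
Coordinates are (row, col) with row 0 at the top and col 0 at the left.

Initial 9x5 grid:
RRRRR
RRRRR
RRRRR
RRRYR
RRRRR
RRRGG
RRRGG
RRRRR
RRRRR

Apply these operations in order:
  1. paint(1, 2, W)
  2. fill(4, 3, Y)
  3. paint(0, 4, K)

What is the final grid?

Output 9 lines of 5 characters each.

Answer: YYYYK
YYWYY
YYYYY
YYYYY
YYYYY
YYYGG
YYYGG
YYYYY
YYYYY

Derivation:
After op 1 paint(1,2,W):
RRRRR
RRWRR
RRRRR
RRRYR
RRRRR
RRRGG
RRRGG
RRRRR
RRRRR
After op 2 fill(4,3,Y) [39 cells changed]:
YYYYY
YYWYY
YYYYY
YYYYY
YYYYY
YYYGG
YYYGG
YYYYY
YYYYY
After op 3 paint(0,4,K):
YYYYK
YYWYY
YYYYY
YYYYY
YYYYY
YYYGG
YYYGG
YYYYY
YYYYY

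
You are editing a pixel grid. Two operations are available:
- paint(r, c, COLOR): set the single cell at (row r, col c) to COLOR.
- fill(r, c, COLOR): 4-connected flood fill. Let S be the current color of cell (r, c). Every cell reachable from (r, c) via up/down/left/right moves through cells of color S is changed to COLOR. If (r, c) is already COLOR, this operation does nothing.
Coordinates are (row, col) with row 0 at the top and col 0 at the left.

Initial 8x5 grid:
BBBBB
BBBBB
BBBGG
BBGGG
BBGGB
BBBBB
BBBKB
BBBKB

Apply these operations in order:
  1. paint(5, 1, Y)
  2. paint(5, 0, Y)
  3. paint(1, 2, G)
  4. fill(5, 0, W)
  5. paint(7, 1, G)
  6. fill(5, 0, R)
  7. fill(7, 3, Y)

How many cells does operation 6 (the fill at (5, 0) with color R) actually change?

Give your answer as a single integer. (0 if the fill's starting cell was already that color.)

Answer: 2

Derivation:
After op 1 paint(5,1,Y):
BBBBB
BBBBB
BBBGG
BBGGG
BBGGB
BYBBB
BBBKB
BBBKB
After op 2 paint(5,0,Y):
BBBBB
BBBBB
BBBGG
BBGGG
BBGGB
YYBBB
BBBKB
BBBKB
After op 3 paint(1,2,G):
BBBBB
BBGBB
BBBGG
BBGGG
BBGGB
YYBBB
BBBKB
BBBKB
After op 4 fill(5,0,W) [2 cells changed]:
BBBBB
BBGBB
BBBGG
BBGGG
BBGGB
WWBBB
BBBKB
BBBKB
After op 5 paint(7,1,G):
BBBBB
BBGBB
BBBGG
BBGGG
BBGGB
WWBBB
BBBKB
BGBKB
After op 6 fill(5,0,R) [2 cells changed]:
BBBBB
BBGBB
BBBGG
BBGGG
BBGGB
RRBBB
BBBKB
BGBKB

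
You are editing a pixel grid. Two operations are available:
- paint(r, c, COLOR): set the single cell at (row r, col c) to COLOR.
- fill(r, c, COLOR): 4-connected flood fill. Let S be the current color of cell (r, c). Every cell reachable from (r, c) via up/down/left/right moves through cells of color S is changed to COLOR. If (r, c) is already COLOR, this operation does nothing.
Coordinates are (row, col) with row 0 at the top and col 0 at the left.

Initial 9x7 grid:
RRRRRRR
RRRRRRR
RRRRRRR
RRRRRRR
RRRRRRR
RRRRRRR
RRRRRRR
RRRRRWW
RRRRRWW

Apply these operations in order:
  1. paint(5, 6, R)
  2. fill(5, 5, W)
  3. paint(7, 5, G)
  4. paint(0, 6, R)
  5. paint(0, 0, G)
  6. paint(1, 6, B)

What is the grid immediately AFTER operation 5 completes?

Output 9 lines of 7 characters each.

After op 1 paint(5,6,R):
RRRRRRR
RRRRRRR
RRRRRRR
RRRRRRR
RRRRRRR
RRRRRRR
RRRRRRR
RRRRRWW
RRRRRWW
After op 2 fill(5,5,W) [59 cells changed]:
WWWWWWW
WWWWWWW
WWWWWWW
WWWWWWW
WWWWWWW
WWWWWWW
WWWWWWW
WWWWWWW
WWWWWWW
After op 3 paint(7,5,G):
WWWWWWW
WWWWWWW
WWWWWWW
WWWWWWW
WWWWWWW
WWWWWWW
WWWWWWW
WWWWWGW
WWWWWWW
After op 4 paint(0,6,R):
WWWWWWR
WWWWWWW
WWWWWWW
WWWWWWW
WWWWWWW
WWWWWWW
WWWWWWW
WWWWWGW
WWWWWWW
After op 5 paint(0,0,G):
GWWWWWR
WWWWWWW
WWWWWWW
WWWWWWW
WWWWWWW
WWWWWWW
WWWWWWW
WWWWWGW
WWWWWWW

Answer: GWWWWWR
WWWWWWW
WWWWWWW
WWWWWWW
WWWWWWW
WWWWWWW
WWWWWWW
WWWWWGW
WWWWWWW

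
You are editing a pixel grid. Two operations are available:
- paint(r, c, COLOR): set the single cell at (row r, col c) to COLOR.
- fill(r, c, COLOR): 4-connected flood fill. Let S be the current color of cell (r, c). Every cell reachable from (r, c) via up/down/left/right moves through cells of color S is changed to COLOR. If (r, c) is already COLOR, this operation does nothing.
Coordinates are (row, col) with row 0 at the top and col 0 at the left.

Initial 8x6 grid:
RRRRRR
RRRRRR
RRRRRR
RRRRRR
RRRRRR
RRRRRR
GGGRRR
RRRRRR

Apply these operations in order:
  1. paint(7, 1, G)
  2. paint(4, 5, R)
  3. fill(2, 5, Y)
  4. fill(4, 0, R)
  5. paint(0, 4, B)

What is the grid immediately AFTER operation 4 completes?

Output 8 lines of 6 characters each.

After op 1 paint(7,1,G):
RRRRRR
RRRRRR
RRRRRR
RRRRRR
RRRRRR
RRRRRR
GGGRRR
RGRRRR
After op 2 paint(4,5,R):
RRRRRR
RRRRRR
RRRRRR
RRRRRR
RRRRRR
RRRRRR
GGGRRR
RGRRRR
After op 3 fill(2,5,Y) [43 cells changed]:
YYYYYY
YYYYYY
YYYYYY
YYYYYY
YYYYYY
YYYYYY
GGGYYY
RGYYYY
After op 4 fill(4,0,R) [43 cells changed]:
RRRRRR
RRRRRR
RRRRRR
RRRRRR
RRRRRR
RRRRRR
GGGRRR
RGRRRR

Answer: RRRRRR
RRRRRR
RRRRRR
RRRRRR
RRRRRR
RRRRRR
GGGRRR
RGRRRR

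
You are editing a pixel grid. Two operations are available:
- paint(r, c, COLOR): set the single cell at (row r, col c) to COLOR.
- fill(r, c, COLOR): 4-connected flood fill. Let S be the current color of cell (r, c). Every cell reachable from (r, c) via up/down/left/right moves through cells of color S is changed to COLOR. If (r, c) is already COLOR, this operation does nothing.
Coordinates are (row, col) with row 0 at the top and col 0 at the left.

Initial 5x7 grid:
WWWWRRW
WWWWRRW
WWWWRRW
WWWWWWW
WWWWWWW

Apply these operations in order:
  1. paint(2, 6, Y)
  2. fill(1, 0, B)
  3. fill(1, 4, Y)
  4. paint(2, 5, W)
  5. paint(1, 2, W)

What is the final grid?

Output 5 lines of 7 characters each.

After op 1 paint(2,6,Y):
WWWWRRW
WWWWRRW
WWWWRRY
WWWWWWW
WWWWWWW
After op 2 fill(1,0,B) [26 cells changed]:
BBBBRRW
BBBBRRW
BBBBRRY
BBBBBBB
BBBBBBB
After op 3 fill(1,4,Y) [6 cells changed]:
BBBBYYW
BBBBYYW
BBBBYYY
BBBBBBB
BBBBBBB
After op 4 paint(2,5,W):
BBBBYYW
BBBBYYW
BBBBYWY
BBBBBBB
BBBBBBB
After op 5 paint(1,2,W):
BBBBYYW
BBWBYYW
BBBBYWY
BBBBBBB
BBBBBBB

Answer: BBBBYYW
BBWBYYW
BBBBYWY
BBBBBBB
BBBBBBB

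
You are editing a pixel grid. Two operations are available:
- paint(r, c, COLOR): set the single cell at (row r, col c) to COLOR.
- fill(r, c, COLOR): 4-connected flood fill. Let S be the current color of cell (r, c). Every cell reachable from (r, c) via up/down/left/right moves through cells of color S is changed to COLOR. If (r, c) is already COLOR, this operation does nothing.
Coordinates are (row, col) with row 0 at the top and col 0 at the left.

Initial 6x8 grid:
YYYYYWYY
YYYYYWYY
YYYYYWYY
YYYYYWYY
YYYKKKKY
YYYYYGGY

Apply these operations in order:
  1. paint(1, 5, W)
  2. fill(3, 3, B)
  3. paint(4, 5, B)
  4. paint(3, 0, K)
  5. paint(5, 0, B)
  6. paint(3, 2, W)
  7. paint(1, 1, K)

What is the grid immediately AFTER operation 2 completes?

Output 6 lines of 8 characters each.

Answer: BBBBBWYY
BBBBBWYY
BBBBBWYY
BBBBBWYY
BBBKKKKY
BBBBBGGY

Derivation:
After op 1 paint(1,5,W):
YYYYYWYY
YYYYYWYY
YYYYYWYY
YYYYYWYY
YYYKKKKY
YYYYYGGY
After op 2 fill(3,3,B) [28 cells changed]:
BBBBBWYY
BBBBBWYY
BBBBBWYY
BBBBBWYY
BBBKKKKY
BBBBBGGY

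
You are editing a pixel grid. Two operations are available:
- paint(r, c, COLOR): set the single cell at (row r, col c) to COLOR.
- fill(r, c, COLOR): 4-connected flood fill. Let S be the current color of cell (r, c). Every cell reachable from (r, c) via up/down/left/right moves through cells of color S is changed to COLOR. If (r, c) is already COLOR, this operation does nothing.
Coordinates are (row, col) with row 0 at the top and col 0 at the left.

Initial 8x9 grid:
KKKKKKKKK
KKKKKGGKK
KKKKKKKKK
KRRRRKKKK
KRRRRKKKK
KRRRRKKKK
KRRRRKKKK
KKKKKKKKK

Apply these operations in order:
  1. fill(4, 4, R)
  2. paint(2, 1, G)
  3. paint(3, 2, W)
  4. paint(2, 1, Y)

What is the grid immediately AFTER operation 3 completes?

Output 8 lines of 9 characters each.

Answer: KKKKKKKKK
KKKKKGGKK
KGKKKKKKK
KRWRRKKKK
KRRRRKKKK
KRRRRKKKK
KRRRRKKKK
KKKKKKKKK

Derivation:
After op 1 fill(4,4,R) [0 cells changed]:
KKKKKKKKK
KKKKKGGKK
KKKKKKKKK
KRRRRKKKK
KRRRRKKKK
KRRRRKKKK
KRRRRKKKK
KKKKKKKKK
After op 2 paint(2,1,G):
KKKKKKKKK
KKKKKGGKK
KGKKKKKKK
KRRRRKKKK
KRRRRKKKK
KRRRRKKKK
KRRRRKKKK
KKKKKKKKK
After op 3 paint(3,2,W):
KKKKKKKKK
KKKKKGGKK
KGKKKKKKK
KRWRRKKKK
KRRRRKKKK
KRRRRKKKK
KRRRRKKKK
KKKKKKKKK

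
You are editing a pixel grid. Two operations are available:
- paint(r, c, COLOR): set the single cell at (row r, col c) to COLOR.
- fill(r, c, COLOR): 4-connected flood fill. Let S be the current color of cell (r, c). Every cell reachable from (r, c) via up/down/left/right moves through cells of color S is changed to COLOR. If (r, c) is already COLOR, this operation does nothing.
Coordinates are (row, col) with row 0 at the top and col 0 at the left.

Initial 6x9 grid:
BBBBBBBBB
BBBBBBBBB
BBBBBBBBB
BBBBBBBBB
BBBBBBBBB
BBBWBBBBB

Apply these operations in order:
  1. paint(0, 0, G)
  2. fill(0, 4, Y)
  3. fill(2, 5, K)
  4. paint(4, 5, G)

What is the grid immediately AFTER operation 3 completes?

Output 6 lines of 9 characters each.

After op 1 paint(0,0,G):
GBBBBBBBB
BBBBBBBBB
BBBBBBBBB
BBBBBBBBB
BBBBBBBBB
BBBWBBBBB
After op 2 fill(0,4,Y) [52 cells changed]:
GYYYYYYYY
YYYYYYYYY
YYYYYYYYY
YYYYYYYYY
YYYYYYYYY
YYYWYYYYY
After op 3 fill(2,5,K) [52 cells changed]:
GKKKKKKKK
KKKKKKKKK
KKKKKKKKK
KKKKKKKKK
KKKKKKKKK
KKKWKKKKK

Answer: GKKKKKKKK
KKKKKKKKK
KKKKKKKKK
KKKKKKKKK
KKKKKKKKK
KKKWKKKKK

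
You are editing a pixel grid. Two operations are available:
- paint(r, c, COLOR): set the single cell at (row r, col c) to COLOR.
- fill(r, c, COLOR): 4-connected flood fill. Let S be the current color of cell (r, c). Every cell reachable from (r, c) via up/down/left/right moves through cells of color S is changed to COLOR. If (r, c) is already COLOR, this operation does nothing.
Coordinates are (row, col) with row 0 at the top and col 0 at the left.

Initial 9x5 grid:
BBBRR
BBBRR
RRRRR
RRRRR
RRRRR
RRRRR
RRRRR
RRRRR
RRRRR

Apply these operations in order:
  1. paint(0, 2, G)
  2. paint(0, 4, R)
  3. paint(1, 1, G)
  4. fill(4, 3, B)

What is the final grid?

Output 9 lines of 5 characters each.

After op 1 paint(0,2,G):
BBGRR
BBBRR
RRRRR
RRRRR
RRRRR
RRRRR
RRRRR
RRRRR
RRRRR
After op 2 paint(0,4,R):
BBGRR
BBBRR
RRRRR
RRRRR
RRRRR
RRRRR
RRRRR
RRRRR
RRRRR
After op 3 paint(1,1,G):
BBGRR
BGBRR
RRRRR
RRRRR
RRRRR
RRRRR
RRRRR
RRRRR
RRRRR
After op 4 fill(4,3,B) [39 cells changed]:
BBGBB
BGBBB
BBBBB
BBBBB
BBBBB
BBBBB
BBBBB
BBBBB
BBBBB

Answer: BBGBB
BGBBB
BBBBB
BBBBB
BBBBB
BBBBB
BBBBB
BBBBB
BBBBB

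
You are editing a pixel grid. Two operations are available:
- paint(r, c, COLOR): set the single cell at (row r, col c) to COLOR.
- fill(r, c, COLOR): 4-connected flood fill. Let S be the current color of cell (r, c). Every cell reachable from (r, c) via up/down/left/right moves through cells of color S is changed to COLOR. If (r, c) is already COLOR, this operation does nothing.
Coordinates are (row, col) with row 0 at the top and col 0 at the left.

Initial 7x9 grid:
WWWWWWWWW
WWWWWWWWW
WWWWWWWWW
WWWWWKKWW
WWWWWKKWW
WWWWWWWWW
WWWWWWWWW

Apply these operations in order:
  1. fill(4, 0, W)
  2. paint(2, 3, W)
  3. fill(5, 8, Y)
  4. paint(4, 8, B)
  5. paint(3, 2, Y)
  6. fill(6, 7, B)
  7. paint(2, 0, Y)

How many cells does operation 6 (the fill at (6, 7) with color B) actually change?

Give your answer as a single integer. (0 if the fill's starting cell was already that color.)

After op 1 fill(4,0,W) [0 cells changed]:
WWWWWWWWW
WWWWWWWWW
WWWWWWWWW
WWWWWKKWW
WWWWWKKWW
WWWWWWWWW
WWWWWWWWW
After op 2 paint(2,3,W):
WWWWWWWWW
WWWWWWWWW
WWWWWWWWW
WWWWWKKWW
WWWWWKKWW
WWWWWWWWW
WWWWWWWWW
After op 3 fill(5,8,Y) [59 cells changed]:
YYYYYYYYY
YYYYYYYYY
YYYYYYYYY
YYYYYKKYY
YYYYYKKYY
YYYYYYYYY
YYYYYYYYY
After op 4 paint(4,8,B):
YYYYYYYYY
YYYYYYYYY
YYYYYYYYY
YYYYYKKYY
YYYYYKKYB
YYYYYYYYY
YYYYYYYYY
After op 5 paint(3,2,Y):
YYYYYYYYY
YYYYYYYYY
YYYYYYYYY
YYYYYKKYY
YYYYYKKYB
YYYYYYYYY
YYYYYYYYY
After op 6 fill(6,7,B) [58 cells changed]:
BBBBBBBBB
BBBBBBBBB
BBBBBBBBB
BBBBBKKBB
BBBBBKKBB
BBBBBBBBB
BBBBBBBBB

Answer: 58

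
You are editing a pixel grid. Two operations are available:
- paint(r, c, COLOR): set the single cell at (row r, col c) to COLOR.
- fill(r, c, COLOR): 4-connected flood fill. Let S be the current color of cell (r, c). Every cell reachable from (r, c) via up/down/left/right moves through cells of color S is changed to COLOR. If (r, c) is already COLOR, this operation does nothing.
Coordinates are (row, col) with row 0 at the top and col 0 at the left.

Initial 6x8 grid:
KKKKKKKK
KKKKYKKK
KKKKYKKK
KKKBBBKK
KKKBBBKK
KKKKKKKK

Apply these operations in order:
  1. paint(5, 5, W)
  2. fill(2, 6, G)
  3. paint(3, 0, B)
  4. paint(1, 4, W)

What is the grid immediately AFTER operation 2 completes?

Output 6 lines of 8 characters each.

After op 1 paint(5,5,W):
KKKKKKKK
KKKKYKKK
KKKKYKKK
KKKBBBKK
KKKBBBKK
KKKKKWKK
After op 2 fill(2,6,G) [39 cells changed]:
GGGGGGGG
GGGGYGGG
GGGGYGGG
GGGBBBGG
GGGBBBGG
GGGGGWGG

Answer: GGGGGGGG
GGGGYGGG
GGGGYGGG
GGGBBBGG
GGGBBBGG
GGGGGWGG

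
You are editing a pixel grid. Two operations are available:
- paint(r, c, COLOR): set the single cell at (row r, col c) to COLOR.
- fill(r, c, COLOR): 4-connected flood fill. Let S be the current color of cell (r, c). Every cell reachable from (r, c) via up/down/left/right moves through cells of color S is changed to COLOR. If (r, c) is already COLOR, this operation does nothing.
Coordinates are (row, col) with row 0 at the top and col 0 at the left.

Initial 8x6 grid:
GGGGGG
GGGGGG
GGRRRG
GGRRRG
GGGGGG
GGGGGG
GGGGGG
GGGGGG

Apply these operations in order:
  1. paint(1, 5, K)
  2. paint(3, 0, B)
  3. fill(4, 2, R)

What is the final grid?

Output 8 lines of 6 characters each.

Answer: RRRRRR
RRRRRK
RRRRRR
BRRRRR
RRRRRR
RRRRRR
RRRRRR
RRRRRR

Derivation:
After op 1 paint(1,5,K):
GGGGGG
GGGGGK
GGRRRG
GGRRRG
GGGGGG
GGGGGG
GGGGGG
GGGGGG
After op 2 paint(3,0,B):
GGGGGG
GGGGGK
GGRRRG
BGRRRG
GGGGGG
GGGGGG
GGGGGG
GGGGGG
After op 3 fill(4,2,R) [40 cells changed]:
RRRRRR
RRRRRK
RRRRRR
BRRRRR
RRRRRR
RRRRRR
RRRRRR
RRRRRR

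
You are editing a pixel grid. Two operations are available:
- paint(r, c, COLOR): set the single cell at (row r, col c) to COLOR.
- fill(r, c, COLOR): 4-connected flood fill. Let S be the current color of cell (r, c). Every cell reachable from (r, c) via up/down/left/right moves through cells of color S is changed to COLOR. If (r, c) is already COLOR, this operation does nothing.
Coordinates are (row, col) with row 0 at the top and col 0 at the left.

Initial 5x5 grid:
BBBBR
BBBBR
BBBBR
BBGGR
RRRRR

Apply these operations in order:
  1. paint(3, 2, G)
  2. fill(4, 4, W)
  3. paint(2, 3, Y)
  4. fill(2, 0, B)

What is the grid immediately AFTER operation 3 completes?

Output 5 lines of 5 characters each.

After op 1 paint(3,2,G):
BBBBR
BBBBR
BBBBR
BBGGR
RRRRR
After op 2 fill(4,4,W) [9 cells changed]:
BBBBW
BBBBW
BBBBW
BBGGW
WWWWW
After op 3 paint(2,3,Y):
BBBBW
BBBBW
BBBYW
BBGGW
WWWWW

Answer: BBBBW
BBBBW
BBBYW
BBGGW
WWWWW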